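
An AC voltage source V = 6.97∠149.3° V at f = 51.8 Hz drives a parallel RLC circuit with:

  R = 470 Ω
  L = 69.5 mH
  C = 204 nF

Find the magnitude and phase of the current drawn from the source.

Step 1 — Angular frequency: ω = 2π·f = 2π·51.8 = 325.5 rad/s.
Step 2 — Component impedances:
  R: Z = R = 470 Ω
  L: Z = jωL = j·325.5·0.0695 = 0 + j22.62 Ω
  C: Z = 1/(jωC) = -j/(ω·C) = 0 - j1.506e+04 Ω
Step 3 — Parallel combination: 1/Z_total = 1/R + 1/L + 1/C; Z_total = 1.089 + j22.6 Ω = 22.63∠87.2° Ω.
Step 4 — Source phasor: V = 6.97∠149.3° V = -5.993 + j3.558 V.
Step 5 — Ohm's law: I = V / Z_total = (-5.993 + j3.558) / (1.089 + j22.6) = 0.1443 + j0.2721 A.
Step 6 — Convert to polar: |I| = 0.308 A, ∠I = 62.1°.

I = 0.308∠62.1° A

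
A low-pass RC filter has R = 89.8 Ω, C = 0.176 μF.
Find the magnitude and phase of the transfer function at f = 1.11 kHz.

Step 1 — Angular frequency: ω = 2π·1110 = 6974 rad/s.
Step 2 — Transfer function: H(jω) = 1/(1 + jωRC).
Step 3 — Denominator: 1 + jωRC = 1 + j·6974·89.8·1.76e-07 = 1 + j0.1102.
Step 4 — H = 0.988 - j0.1089.
Step 5 — Magnitude: |H| = 0.994 (-0.1 dB); phase: φ = -6.3°.

|H| = 0.994 (-0.1 dB), φ = -6.3°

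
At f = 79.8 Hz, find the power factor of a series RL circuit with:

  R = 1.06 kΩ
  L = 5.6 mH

Step 1 — Angular frequency: ω = 2π·f = 2π·79.8 = 501.4 rad/s.
Step 2 — Component impedances:
  R: Z = R = 1060 Ω
  L: Z = jωL = j·501.4·0.0056 = 0 + j2.808 Ω
Step 3 — Series combination: Z_total = R + L = 1060 + j2.808 Ω = 1060∠0.2° Ω.
Step 4 — Power factor: PF = cos(φ) = Re(Z)/|Z| = 1060/1060 = 1.
Step 5 — Type: Im(Z) = 2.808 ⇒ lagging (phase φ = 0.2°).

PF = 1 (lagging, φ = 0.2°)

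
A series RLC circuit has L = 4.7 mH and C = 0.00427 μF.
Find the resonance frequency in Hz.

Step 1 — Resonance condition Im(Z)=0 gives ω₀ = 1/√(LC).
Step 2 — ω₀ = 1/√(0.0047·4.27e-09) = 2.232e+05 rad/s.
Step 3 — f₀ = ω₀/(2π) = 3.553e+04 Hz.

f₀ = 3.553e+04 Hz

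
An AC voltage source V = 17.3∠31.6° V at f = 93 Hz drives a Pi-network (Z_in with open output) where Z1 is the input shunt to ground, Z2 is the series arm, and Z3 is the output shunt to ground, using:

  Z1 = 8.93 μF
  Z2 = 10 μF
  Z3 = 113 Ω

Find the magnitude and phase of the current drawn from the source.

Step 1 — Angular frequency: ω = 2π·f = 2π·93 = 584.3 rad/s.
Step 2 — Component impedances:
  Z1: Z = 1/(jωC) = -j/(ω·C) = 0 - j191.6 Ω
  Z2: Z = 1/(jωC) = -j/(ω·C) = 0 - j171.1 Ω
  Z3: Z = R = 113 Ω
Step 3 — With open output, the series arm Z2 and the output shunt Z3 appear in series to ground: Z2 + Z3 = 113 - j171.1 Ω.
Step 4 — Parallel with input shunt Z1: Z_in = Z1 || (Z2 + Z3) = 28.74 - j99.36 Ω = 103.4∠-73.9° Ω.
Step 5 — Source phasor: V = 17.3∠31.6° V = 14.73 + j9.065 V.
Step 6 — Ohm's law: I = V / Z_total = (14.73 + j9.065) / (28.74 - j99.36) = -0.0446 + j0.1612 A.
Step 7 — Convert to polar: |I| = 0.1673 A, ∠I = 105.5°.

I = 0.1673∠105.5° A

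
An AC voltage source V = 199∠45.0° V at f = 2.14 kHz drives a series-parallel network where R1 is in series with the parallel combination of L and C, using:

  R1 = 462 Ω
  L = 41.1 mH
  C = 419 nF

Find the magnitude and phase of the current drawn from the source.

Step 1 — Angular frequency: ω = 2π·f = 2π·2140 = 1.345e+04 rad/s.
Step 2 — Component impedances:
  R1: Z = R = 462 Ω
  L: Z = jωL = j·1.345e+04·0.0411 = 0 + j552.6 Ω
  C: Z = 1/(jωC) = -j/(ω·C) = 0 - j177.5 Ω
Step 3 — Parallel branch: L || C = 1/(1/L + 1/C) = 0 - j261.5 Ω.
Step 4 — Series with R1: Z_total = R1 + (L || C) = 462 - j261.5 Ω = 530.9∠-29.5° Ω.
Step 5 — Source phasor: V = 199∠45.0° V = 140.7 + j140.7 V.
Step 6 — Ohm's law: I = V / Z_total = (140.7 + j140.7) / (462 - j261.5) = 0.1001 + j0.3612 A.
Step 7 — Convert to polar: |I| = 0.3749 A, ∠I = 74.5°.

I = 0.3749∠74.5° A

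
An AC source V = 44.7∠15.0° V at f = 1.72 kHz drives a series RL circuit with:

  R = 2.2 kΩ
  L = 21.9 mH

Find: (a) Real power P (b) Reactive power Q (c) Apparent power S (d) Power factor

Step 1 — Angular frequency: ω = 2π·f = 2π·1720 = 1.081e+04 rad/s.
Step 2 — Component impedances:
  R: Z = R = 2200 Ω
  L: Z = jωL = j·1.081e+04·0.0219 = 0 + j236.7 Ω
Step 3 — Series combination: Z_total = R + L = 2200 + j236.7 Ω = 2213∠6.1° Ω.
Step 4 — Source phasor: V = 44.7∠15.0° V = 43.18 + j11.57 V.
Step 5 — Current: I = V / Z = 0.01996 + j0.003111 A = 0.0202∠8.9° A.
Step 6 — Complex power: S = V·I* = 0.8978 + j0.09659 VA.
Step 7 — Real power: P = Re(S) = 0.8978 W.
Step 8 — Reactive power: Q = Im(S) = 0.09659 VAR.
Step 9 — Apparent power: |S| = 0.903 VA.
Step 10 — Power factor: PF = P/|S| = 0.9943 (lagging).

(a) P = 0.8978 W  (b) Q = 0.09659 VAR  (c) S = 0.903 VA  (d) PF = 0.9943 (lagging)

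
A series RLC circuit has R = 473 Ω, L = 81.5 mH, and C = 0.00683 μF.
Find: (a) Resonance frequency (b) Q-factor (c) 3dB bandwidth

Step 1 — Resonance: ω₀ = 1/√(LC) = 1/√(0.0815·6.83e-09) = 4.238e+04 rad/s.
Step 2 — f₀ = ω₀/(2π) = 6746 Hz.
Step 3 — Series Q: Q = ω₀L/R = 4.238e+04·0.0815/473 = 7.303.
Step 4 — Bandwidth: Δω = ω₀/Q = 5804 rad/s; BW = Δω/(2π) = 923.7 Hz.

(a) f₀ = 6746 Hz  (b) Q = 7.303  (c) BW = 923.7 Hz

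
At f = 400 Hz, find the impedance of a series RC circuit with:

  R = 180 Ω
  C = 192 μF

Step 1 — Angular frequency: ω = 2π·f = 2π·400 = 2513 rad/s.
Step 2 — Component impedances:
  R: Z = R = 180 Ω
  C: Z = 1/(jωC) = -j/(ω·C) = 0 - j2.072 Ω
Step 3 — Series combination: Z_total = R + C = 180 - j2.072 Ω = 180∠-0.7° Ω.

Z = 180 - j2.072 Ω = 180∠-0.7° Ω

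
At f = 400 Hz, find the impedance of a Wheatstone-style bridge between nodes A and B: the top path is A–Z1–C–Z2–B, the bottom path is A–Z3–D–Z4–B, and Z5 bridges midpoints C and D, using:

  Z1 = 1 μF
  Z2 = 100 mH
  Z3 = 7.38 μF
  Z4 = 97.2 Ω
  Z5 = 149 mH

Step 1 — Angular frequency: ω = 2π·f = 2π·400 = 2513 rad/s.
Step 2 — Component impedances:
  Z1: Z = 1/(jωC) = -j/(ω·C) = 0 - j397.9 Ω
  Z2: Z = jωL = j·2513·0.1 = 0 + j251.3 Ω
  Z3: Z = 1/(jωC) = -j/(ω·C) = 0 - j53.91 Ω
  Z4: Z = R = 97.2 Ω
  Z5: Z = jωL = j·2513·0.149 = 0 + j374.5 Ω
Step 3 — Bridge requires nodal analysis (the Z5 bridge couples midpoints C and D, so the two paths cannot be reduced to a simple series/parallel combination). Setting node B to ground and injecting 1 A at node A, the 3-node admittance system at A, C, D solves to V_A = Z_AB = 77.38 - j41.19 Ω = 87.66∠-28.0° Ω.

Z = 77.38 - j41.19 Ω = 87.66∠-28.0° Ω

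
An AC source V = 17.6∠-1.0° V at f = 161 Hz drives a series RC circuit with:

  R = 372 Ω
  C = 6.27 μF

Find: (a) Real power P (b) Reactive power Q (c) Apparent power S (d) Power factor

Step 1 — Angular frequency: ω = 2π·f = 2π·161 = 1012 rad/s.
Step 2 — Component impedances:
  R: Z = R = 372 Ω
  C: Z = 1/(jωC) = -j/(ω·C) = 0 - j157.7 Ω
Step 3 — Series combination: Z_total = R + C = 372 - j157.7 Ω = 404∠-23.0° Ω.
Step 4 — Source phasor: V = 17.6∠-1.0° V = 17.6 - j0.3072 V.
Step 5 — Current: I = V / Z = 0.0404 + j0.0163 A = 0.04356∠22.0° A.
Step 6 — Complex power: S = V·I* = 0.7059 - j0.2992 VA.
Step 7 — Real power: P = Re(S) = 0.7059 W.
Step 8 — Reactive power: Q = Im(S) = -0.2992 VAR.
Step 9 — Apparent power: |S| = 0.7667 VA.
Step 10 — Power factor: PF = P/|S| = 0.9207 (leading).

(a) P = 0.7059 W  (b) Q = -0.2992 VAR  (c) S = 0.7667 VA  (d) PF = 0.9207 (leading)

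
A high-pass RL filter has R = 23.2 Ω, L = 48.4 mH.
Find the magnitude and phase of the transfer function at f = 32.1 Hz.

Step 1 — Angular frequency: ω = 2π·32.1 = 201.7 rad/s.
Step 2 — Transfer function: H(jω) = jωL/(R + jωL).
Step 3 — Numerator jωL = j·9.762; denominator R + jωL = 23.2 + j9.762.
Step 4 — H = 0.1504 + j0.3575.
Step 5 — Magnitude: |H| = 0.3878 (-8.2 dB); phase: φ = 67.2°.

|H| = 0.3878 (-8.2 dB), φ = 67.2°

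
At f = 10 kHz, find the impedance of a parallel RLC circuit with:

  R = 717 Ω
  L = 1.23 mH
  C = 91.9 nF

Step 1 — Angular frequency: ω = 2π·f = 2π·1e+04 = 6.283e+04 rad/s.
Step 2 — Component impedances:
  R: Z = R = 717 Ω
  L: Z = jωL = j·6.283e+04·0.00123 = 0 + j77.28 Ω
  C: Z = 1/(jωC) = -j/(ω·C) = 0 - j173.2 Ω
Step 3 — Parallel combination: 1/Z_total = 1/R + 1/L + 1/C; Z_total = 26.17 + j134.5 Ω = 137∠79.0° Ω.

Z = 26.17 + j134.5 Ω = 137∠79.0° Ω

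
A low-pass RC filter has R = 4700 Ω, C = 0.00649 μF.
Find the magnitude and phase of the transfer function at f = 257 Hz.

Step 1 — Angular frequency: ω = 2π·257 = 1615 rad/s.
Step 2 — Transfer function: H(jω) = 1/(1 + jωRC).
Step 3 — Denominator: 1 + jωRC = 1 + j·1615·4700·6.49e-09 = 1 + j0.04926.
Step 4 — H = 0.9976 - j0.04914.
Step 5 — Magnitude: |H| = 0.9988 (-0.0 dB); phase: φ = -2.8°.

|H| = 0.9988 (-0.0 dB), φ = -2.8°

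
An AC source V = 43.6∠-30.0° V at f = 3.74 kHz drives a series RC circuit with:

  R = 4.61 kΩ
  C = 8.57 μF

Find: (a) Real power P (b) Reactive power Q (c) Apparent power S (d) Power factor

Step 1 — Angular frequency: ω = 2π·f = 2π·3740 = 2.35e+04 rad/s.
Step 2 — Component impedances:
  R: Z = R = 4610 Ω
  C: Z = 1/(jωC) = -j/(ω·C) = 0 - j4.966 Ω
Step 3 — Series combination: Z_total = R + C = 4610 - j4.966 Ω = 4610∠-0.1° Ω.
Step 4 — Source phasor: V = 43.6∠-30.0° V = 37.76 - j21.8 V.
Step 5 — Current: I = V / Z = 0.008196 - j0.00472 A = 0.009458∠-29.9° A.
Step 6 — Complex power: S = V·I* = 0.4124 - j0.0004442 VA.
Step 7 — Real power: P = Re(S) = 0.4124 W.
Step 8 — Reactive power: Q = Im(S) = -0.0004442 VAR.
Step 9 — Apparent power: |S| = 0.4124 VA.
Step 10 — Power factor: PF = P/|S| = 1 (leading).

(a) P = 0.4124 W  (b) Q = -0.0004442 VAR  (c) S = 0.4124 VA  (d) PF = 1 (leading)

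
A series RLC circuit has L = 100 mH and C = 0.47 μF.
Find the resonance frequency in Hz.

Step 1 — Resonance condition Im(Z)=0 gives ω₀ = 1/√(LC).
Step 2 — ω₀ = 1/√(0.1·4.7e-07) = 4613 rad/s.
Step 3 — f₀ = ω₀/(2π) = 734.1 Hz.

f₀ = 734.1 Hz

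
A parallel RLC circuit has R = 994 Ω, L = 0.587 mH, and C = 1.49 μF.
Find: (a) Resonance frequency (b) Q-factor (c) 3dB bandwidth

Step 1 — Resonance: ω₀ = 1/√(LC) = 1/√(0.000587·1.49e-06) = 3.381e+04 rad/s.
Step 2 — f₀ = ω₀/(2π) = 5382 Hz.
Step 3 — Parallel Q: Q = R/(ω₀L) = 994/(3.381e+04·0.000587) = 50.08.
Step 4 — Bandwidth: Δω = ω₀/Q = 675.2 rad/s; BW = Δω/(2π) = 107.5 Hz.

(a) f₀ = 5382 Hz  (b) Q = 50.08  (c) BW = 107.5 Hz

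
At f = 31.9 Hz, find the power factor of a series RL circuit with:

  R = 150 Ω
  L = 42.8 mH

Step 1 — Angular frequency: ω = 2π·f = 2π·31.9 = 200.4 rad/s.
Step 2 — Component impedances:
  R: Z = R = 150 Ω
  L: Z = jωL = j·200.4·0.0428 = 0 + j8.579 Ω
Step 3 — Series combination: Z_total = R + L = 150 + j8.579 Ω = 150.2∠3.3° Ω.
Step 4 — Power factor: PF = cos(φ) = Re(Z)/|Z| = 150/150.245 = 0.9984.
Step 5 — Type: Im(Z) = 8.579 ⇒ lagging (phase φ = 3.3°).

PF = 0.9984 (lagging, φ = 3.3°)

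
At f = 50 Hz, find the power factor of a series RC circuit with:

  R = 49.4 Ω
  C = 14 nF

Step 1 — Angular frequency: ω = 2π·f = 2π·50 = 314.2 rad/s.
Step 2 — Component impedances:
  R: Z = R = 49.4 Ω
  C: Z = 1/(jωC) = -j/(ω·C) = 0 - j2.274e+05 Ω
Step 3 — Series combination: Z_total = R + C = 49.4 - j2.274e+05 Ω = 2.274e+05∠-90.0° Ω.
Step 4 — Power factor: PF = cos(φ) = Re(Z)/|Z| = 49.4/2.2736e+05 = 0.0002173.
Step 5 — Type: Im(Z) = -2.274e+05 ⇒ leading (phase φ = -90.0°).

PF = 0.0002173 (leading, φ = -90.0°)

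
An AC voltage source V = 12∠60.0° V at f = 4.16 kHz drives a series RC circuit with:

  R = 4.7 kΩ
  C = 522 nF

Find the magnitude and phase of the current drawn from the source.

Step 1 — Angular frequency: ω = 2π·f = 2π·4160 = 2.614e+04 rad/s.
Step 2 — Component impedances:
  R: Z = R = 4700 Ω
  C: Z = 1/(jωC) = -j/(ω·C) = 0 - j73.29 Ω
Step 3 — Series combination: Z_total = R + C = 4700 - j73.29 Ω = 4701∠-0.9° Ω.
Step 4 — Source phasor: V = 12∠60.0° V = 6 + j10.39 V.
Step 5 — Ohm's law: I = V / Z_total = (6 + j10.39) / (4700 - j73.29) = 0.001242 + j0.00223 A.
Step 6 — Convert to polar: |I| = 0.002553 A, ∠I = 60.9°.

I = 0.002553∠60.9° A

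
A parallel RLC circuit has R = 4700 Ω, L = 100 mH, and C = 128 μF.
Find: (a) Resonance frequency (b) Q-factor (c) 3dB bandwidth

Step 1 — Resonance: ω₀ = 1/√(LC) = 1/√(0.1·0.000128) = 279.5 rad/s.
Step 2 — f₀ = ω₀/(2π) = 44.49 Hz.
Step 3 — Parallel Q: Q = R/(ω₀L) = 4700/(279.5·0.1) = 168.2.
Step 4 — Bandwidth: Δω = ω₀/Q = 1.662 rad/s; BW = Δω/(2π) = 0.2646 Hz.

(a) f₀ = 44.49 Hz  (b) Q = 168.2  (c) BW = 0.2646 Hz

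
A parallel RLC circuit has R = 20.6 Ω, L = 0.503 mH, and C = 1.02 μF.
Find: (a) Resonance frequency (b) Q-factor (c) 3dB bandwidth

Step 1 — Resonance: ω₀ = 1/√(LC) = 1/√(0.000503·1.02e-06) = 4.415e+04 rad/s.
Step 2 — f₀ = ω₀/(2π) = 7026 Hz.
Step 3 — Parallel Q: Q = R/(ω₀L) = 20.6/(4.415e+04·0.000503) = 0.9276.
Step 4 — Bandwidth: Δω = ω₀/Q = 4.759e+04 rad/s; BW = Δω/(2π) = 7574 Hz.

(a) f₀ = 7026 Hz  (b) Q = 0.9276  (c) BW = 7574 Hz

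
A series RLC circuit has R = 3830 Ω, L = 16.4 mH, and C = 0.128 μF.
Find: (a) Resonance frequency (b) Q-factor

Step 1 — Resonance condition Im(Z)=0 gives ω₀ = 1/√(LC).
Step 2 — ω₀ = 1/√(0.0164·1.28e-07) = 2.183e+04 rad/s.
Step 3 — f₀ = ω₀/(2π) = 3474 Hz.
Step 4 — Series Q: Q = ω₀L/R = 2.183e+04·0.0164/3830 = 0.09346.

(a) f₀ = 3474 Hz  (b) Q = 0.09346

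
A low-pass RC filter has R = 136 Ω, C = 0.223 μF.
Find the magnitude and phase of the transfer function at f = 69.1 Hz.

Step 1 — Angular frequency: ω = 2π·69.1 = 434.2 rad/s.
Step 2 — Transfer function: H(jω) = 1/(1 + jωRC).
Step 3 — Denominator: 1 + jωRC = 1 + j·434.2·136·2.23e-07 = 1 + j0.01317.
Step 4 — H = 0.9998 - j0.01317.
Step 5 — Magnitude: |H| = 0.9999 (-0.0 dB); phase: φ = -0.8°.

|H| = 0.9999 (-0.0 dB), φ = -0.8°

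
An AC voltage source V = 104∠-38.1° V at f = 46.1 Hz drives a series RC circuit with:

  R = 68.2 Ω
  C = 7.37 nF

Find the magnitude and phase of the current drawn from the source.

Step 1 — Angular frequency: ω = 2π·f = 2π·46.1 = 289.7 rad/s.
Step 2 — Component impedances:
  R: Z = R = 68.2 Ω
  C: Z = 1/(jωC) = -j/(ω·C) = 0 - j4.684e+05 Ω
Step 3 — Series combination: Z_total = R + C = 68.2 - j4.684e+05 Ω = 4.684e+05∠-90.0° Ω.
Step 4 — Source phasor: V = 104∠-38.1° V = 81.84 - j64.17 V.
Step 5 — Ohm's law: I = V / Z_total = (81.84 - j64.17) / (68.2 - j4.684e+05) = 0.000137 + j0.0001747 A.
Step 6 — Convert to polar: |I| = 0.000222 A, ∠I = 51.9°.

I = 0.000222∠51.9° A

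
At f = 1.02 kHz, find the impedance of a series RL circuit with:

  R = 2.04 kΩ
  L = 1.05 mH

Step 1 — Angular frequency: ω = 2π·f = 2π·1020 = 6409 rad/s.
Step 2 — Component impedances:
  R: Z = R = 2040 Ω
  L: Z = jωL = j·6409·0.00105 = 0 + j6.729 Ω
Step 3 — Series combination: Z_total = R + L = 2040 + j6.729 Ω = 2040∠0.2° Ω.

Z = 2040 + j6.729 Ω = 2040∠0.2° Ω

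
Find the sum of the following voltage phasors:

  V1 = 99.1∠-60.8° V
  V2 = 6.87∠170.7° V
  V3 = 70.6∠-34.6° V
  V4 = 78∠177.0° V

Step 1 — Convert each phasor to rectangular form:
  V1 = 99.1·(cos(-60.8°) + j·sin(-60.8°)) = 48.35 - j86.51 V
  V2 = 6.87·(cos(170.7°) + j·sin(170.7°)) = -6.78 + j1.11 V
  V3 = 70.6·(cos(-34.6°) + j·sin(-34.6°)) = 58.11 - j40.09 V
  V4 = 78·(cos(177.0°) + j·sin(177.0°)) = -77.89 + j4.082 V
Step 2 — Sum components: V_total = 21.79 - j121.4 V.
Step 3 — Convert to polar: |V_total| = 123.3 V, ∠V_total = -79.8°.

V_total = 123.3∠-79.8° V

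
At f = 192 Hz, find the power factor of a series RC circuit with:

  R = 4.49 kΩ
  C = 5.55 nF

Step 1 — Angular frequency: ω = 2π·f = 2π·192 = 1206 rad/s.
Step 2 — Component impedances:
  R: Z = R = 4490 Ω
  C: Z = 1/(jωC) = -j/(ω·C) = 0 - j1.494e+05 Ω
Step 3 — Series combination: Z_total = R + C = 4490 - j1.494e+05 Ω = 1.494e+05∠-88.3° Ω.
Step 4 — Power factor: PF = cos(φ) = Re(Z)/|Z| = 4490/1.494e+05 = 0.03005.
Step 5 — Type: Im(Z) = -1.494e+05 ⇒ leading (phase φ = -88.3°).

PF = 0.03005 (leading, φ = -88.3°)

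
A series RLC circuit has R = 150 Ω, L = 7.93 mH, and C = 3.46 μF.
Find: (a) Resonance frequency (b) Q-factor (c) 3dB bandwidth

Step 1 — Resonance: ω₀ = 1/√(LC) = 1/√(0.00793·3.46e-06) = 6037 rad/s.
Step 2 — f₀ = ω₀/(2π) = 960.8 Hz.
Step 3 — Series Q: Q = ω₀L/R = 6037·0.00793/150 = 0.3192.
Step 4 — Bandwidth: Δω = ω₀/Q = 1.892e+04 rad/s; BW = Δω/(2π) = 3010 Hz.

(a) f₀ = 960.8 Hz  (b) Q = 0.3192  (c) BW = 3010 Hz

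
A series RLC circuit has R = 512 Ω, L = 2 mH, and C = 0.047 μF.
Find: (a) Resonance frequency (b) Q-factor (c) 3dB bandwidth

Step 1 — Resonance: ω₀ = 1/√(LC) = 1/√(0.002·4.7e-08) = 1.031e+05 rad/s.
Step 2 — f₀ = ω₀/(2π) = 1.642e+04 Hz.
Step 3 — Series Q: Q = ω₀L/R = 1.031e+05·0.002/512 = 0.4029.
Step 4 — Bandwidth: Δω = ω₀/Q = 2.56e+05 rad/s; BW = Δω/(2π) = 4.074e+04 Hz.

(a) f₀ = 1.642e+04 Hz  (b) Q = 0.4029  (c) BW = 4.074e+04 Hz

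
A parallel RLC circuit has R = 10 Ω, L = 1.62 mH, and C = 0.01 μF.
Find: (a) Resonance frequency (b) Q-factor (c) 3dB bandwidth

Step 1 — Resonance: ω₀ = 1/√(LC) = 1/√(0.00162·1e-08) = 2.485e+05 rad/s.
Step 2 — f₀ = ω₀/(2π) = 3.954e+04 Hz.
Step 3 — Parallel Q: Q = R/(ω₀L) = 10/(2.485e+05·0.00162) = 0.02485.
Step 4 — Bandwidth: Δω = ω₀/Q = 1e+07 rad/s; BW = Δω/(2π) = 1.592e+06 Hz.

(a) f₀ = 3.954e+04 Hz  (b) Q = 0.02485  (c) BW = 1.592e+06 Hz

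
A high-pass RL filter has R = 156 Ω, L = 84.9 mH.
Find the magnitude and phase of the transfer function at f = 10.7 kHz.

Step 1 — Angular frequency: ω = 2π·1.07e+04 = 6.723e+04 rad/s.
Step 2 — Transfer function: H(jω) = jωL/(R + jωL).
Step 3 — Numerator jωL = j·5708; denominator R + jωL = 156 + j5708.
Step 4 — H = 0.9993 + j0.02731.
Step 5 — Magnitude: |H| = 0.9996 (-0.0 dB); phase: φ = 1.6°.

|H| = 0.9996 (-0.0 dB), φ = 1.6°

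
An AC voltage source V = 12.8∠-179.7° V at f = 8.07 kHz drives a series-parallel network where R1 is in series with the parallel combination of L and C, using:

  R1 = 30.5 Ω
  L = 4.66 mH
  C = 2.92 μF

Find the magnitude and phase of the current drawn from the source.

Step 1 — Angular frequency: ω = 2π·f = 2π·8070 = 5.071e+04 rad/s.
Step 2 — Component impedances:
  R1: Z = R = 30.5 Ω
  L: Z = jωL = j·5.071e+04·0.00466 = 0 + j236.3 Ω
  C: Z = 1/(jωC) = -j/(ω·C) = 0 - j6.754 Ω
Step 3 — Parallel branch: L || C = 1/(1/L + 1/C) = 0 - j6.953 Ω.
Step 4 — Series with R1: Z_total = R1 + (L || C) = 30.5 - j6.953 Ω = 31.28∠-12.8° Ω.
Step 5 — Source phasor: V = 12.8∠-179.7° V = -12.8 - j0.06702 V.
Step 6 — Ohm's law: I = V / Z_total = (-12.8 - j0.06702) / (30.5 - j6.953) = -0.3985 - j0.09303 A.
Step 7 — Convert to polar: |I| = 0.4092 A, ∠I = -166.9°.

I = 0.4092∠-166.9° A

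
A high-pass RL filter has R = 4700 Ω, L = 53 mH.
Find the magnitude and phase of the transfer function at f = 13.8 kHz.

Step 1 — Angular frequency: ω = 2π·1.38e+04 = 8.671e+04 rad/s.
Step 2 — Transfer function: H(jω) = jωL/(R + jωL).
Step 3 — Numerator jωL = j·4596; denominator R + jωL = 4700 + j4596.
Step 4 — H = 0.4888 + j0.4999.
Step 5 — Magnitude: |H| = 0.6991 (-3.1 dB); phase: φ = 45.6°.

|H| = 0.6991 (-3.1 dB), φ = 45.6°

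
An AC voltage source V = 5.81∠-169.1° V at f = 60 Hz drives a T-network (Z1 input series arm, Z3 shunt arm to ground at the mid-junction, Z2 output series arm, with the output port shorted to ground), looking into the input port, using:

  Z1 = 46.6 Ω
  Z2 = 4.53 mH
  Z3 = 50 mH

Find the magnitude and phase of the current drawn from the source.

Step 1 — Angular frequency: ω = 2π·f = 2π·60 = 377 rad/s.
Step 2 — Component impedances:
  Z1: Z = R = 46.6 Ω
  Z2: Z = jωL = j·377·0.00453 = 0 + j1.708 Ω
  Z3: Z = jωL = j·377·0.05 = 0 + j18.85 Ω
Step 3 — With the output port shorted to ground, the output series arm Z2 runs from the junction to ground; the shunt arm Z3 also runs from the junction to ground. They appear in parallel: Z3 || Z2 = 0 + j1.566 Ω.
Step 4 — Series with input arm Z1: Z_in = Z1 + (Z3 || Z2) = 46.6 + j1.566 Ω = 46.63∠1.9° Ω.
Step 5 — Source phasor: V = 5.81∠-169.1° V = -5.705 - j1.099 V.
Step 6 — Ohm's law: I = V / Z_total = (-5.705 - j1.099) / (46.6 + j1.566) = -0.1231 - j0.01944 A.
Step 7 — Convert to polar: |I| = 0.1246 A, ∠I = -171.0°.

I = 0.1246∠-171.0° A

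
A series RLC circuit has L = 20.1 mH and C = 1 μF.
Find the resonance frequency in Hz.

Step 1 — Resonance condition Im(Z)=0 gives ω₀ = 1/√(LC).
Step 2 — ω₀ = 1/√(0.0201·1e-06) = 7053 rad/s.
Step 3 — f₀ = ω₀/(2π) = 1123 Hz.

f₀ = 1123 Hz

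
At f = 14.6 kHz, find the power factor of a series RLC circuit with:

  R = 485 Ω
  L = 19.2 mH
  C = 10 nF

Step 1 — Angular frequency: ω = 2π·f = 2π·1.46e+04 = 9.173e+04 rad/s.
Step 2 — Component impedances:
  R: Z = R = 485 Ω
  L: Z = jωL = j·9.173e+04·0.0192 = 0 + j1761 Ω
  C: Z = 1/(jωC) = -j/(ω·C) = 0 - j1090 Ω
Step 3 — Series combination: Z_total = R + L + C = 485 + j671.2 Ω = 828.1∠54.1° Ω.
Step 4 — Power factor: PF = cos(φ) = Re(Z)/|Z| = 485/828.1 = 0.5857.
Step 5 — Type: Im(Z) = 671.2 ⇒ lagging (phase φ = 54.1°).

PF = 0.5857 (lagging, φ = 54.1°)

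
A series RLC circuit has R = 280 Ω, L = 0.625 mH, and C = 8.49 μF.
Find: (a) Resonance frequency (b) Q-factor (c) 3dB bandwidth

Step 1 — Resonance: ω₀ = 1/√(LC) = 1/√(0.000625·8.49e-06) = 1.373e+04 rad/s.
Step 2 — f₀ = ω₀/(2π) = 2185 Hz.
Step 3 — Series Q: Q = ω₀L/R = 1.373e+04·0.000625/280 = 0.03064.
Step 4 — Bandwidth: Δω = ω₀/Q = 4.48e+05 rad/s; BW = Δω/(2π) = 7.13e+04 Hz.

(a) f₀ = 2185 Hz  (b) Q = 0.03064  (c) BW = 7.13e+04 Hz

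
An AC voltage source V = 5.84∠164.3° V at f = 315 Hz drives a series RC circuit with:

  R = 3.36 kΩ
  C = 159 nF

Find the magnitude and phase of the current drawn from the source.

Step 1 — Angular frequency: ω = 2π·f = 2π·315 = 1979 rad/s.
Step 2 — Component impedances:
  R: Z = R = 3360 Ω
  C: Z = 1/(jωC) = -j/(ω·C) = 0 - j3178 Ω
Step 3 — Series combination: Z_total = R + C = 3360 - j3178 Ω = 4625∠-43.4° Ω.
Step 4 — Source phasor: V = 5.84∠164.3° V = -5.622 + j1.58 V.
Step 5 — Ohm's law: I = V / Z_total = (-5.622 + j1.58) / (3360 - j3178) = -0.001118 - j0.0005871 A.
Step 6 — Convert to polar: |I| = 0.001263 A, ∠I = -152.3°.

I = 0.001263∠-152.3° A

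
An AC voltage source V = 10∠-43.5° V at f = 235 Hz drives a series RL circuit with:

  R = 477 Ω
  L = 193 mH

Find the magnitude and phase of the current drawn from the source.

Step 1 — Angular frequency: ω = 2π·f = 2π·235 = 1477 rad/s.
Step 2 — Component impedances:
  R: Z = R = 477 Ω
  L: Z = jωL = j·1477·0.193 = 0 + j285 Ω
Step 3 — Series combination: Z_total = R + L = 477 + j285 Ω = 555.6∠30.9° Ω.
Step 4 — Source phasor: V = 10∠-43.5° V = 7.254 - j6.884 V.
Step 5 — Ohm's law: I = V / Z_total = (7.254 - j6.884) / (477 + j285) = 0.004853 - j0.01733 A.
Step 6 — Convert to polar: |I| = 0.018 A, ∠I = -74.4°.

I = 0.018∠-74.4° A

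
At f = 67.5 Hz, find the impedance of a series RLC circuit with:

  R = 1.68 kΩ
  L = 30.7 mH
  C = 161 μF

Step 1 — Angular frequency: ω = 2π·f = 2π·67.5 = 424.1 rad/s.
Step 2 — Component impedances:
  R: Z = R = 1680 Ω
  L: Z = jωL = j·424.1·0.0307 = 0 + j13.02 Ω
  C: Z = 1/(jωC) = -j/(ω·C) = 0 - j14.65 Ω
Step 3 — Series combination: Z_total = R + L + C = 1680 - j1.625 Ω = 1680∠-0.1° Ω.

Z = 1680 - j1.625 Ω = 1680∠-0.1° Ω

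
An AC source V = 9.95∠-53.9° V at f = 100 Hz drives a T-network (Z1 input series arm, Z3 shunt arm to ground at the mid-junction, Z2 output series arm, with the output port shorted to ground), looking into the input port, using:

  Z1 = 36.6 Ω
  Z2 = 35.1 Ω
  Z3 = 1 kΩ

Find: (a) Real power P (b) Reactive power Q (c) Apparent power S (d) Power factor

Step 1 — Angular frequency: ω = 2π·f = 2π·100 = 628.3 rad/s.
Step 2 — Component impedances:
  Z1: Z = R = 36.6 Ω
  Z2: Z = R = 35.1 Ω
  Z3: Z = R = 1000 Ω
Step 3 — With the output port shorted to ground, the output series arm Z2 runs from the junction to ground; the shunt arm Z3 also runs from the junction to ground. They appear in parallel: Z3 || Z2 = 33.91 Ω.
Step 4 — Series with input arm Z1: Z_in = Z1 + (Z3 || Z2) = 70.51 Ω = 70.51∠0.0° Ω.
Step 5 — Source phasor: V = 9.95∠-53.9° V = 5.863 - j8.039 V.
Step 6 — Current: I = V / Z = 0.08314 - j0.114 A = 0.1411∠-53.9° A.
Step 7 — Complex power: S = V·I* = 1.404 VA.
Step 8 — Real power: P = Re(S) = 1.404 W.
Step 9 — Reactive power: Q = Im(S) = 0 VAR.
Step 10 — Apparent power: |S| = 1.404 VA.
Step 11 — Power factor: PF = P/|S| = 1 (unity).

(a) P = 1.404 W  (b) Q = 0 VAR  (c) S = 1.404 VA  (d) PF = 1 (unity)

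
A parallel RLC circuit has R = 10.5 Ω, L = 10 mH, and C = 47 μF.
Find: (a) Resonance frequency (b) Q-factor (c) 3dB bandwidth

Step 1 — Resonance: ω₀ = 1/√(LC) = 1/√(0.01·4.7e-05) = 1459 rad/s.
Step 2 — f₀ = ω₀/(2π) = 232.2 Hz.
Step 3 — Parallel Q: Q = R/(ω₀L) = 10.5/(1459·0.01) = 0.7198.
Step 4 — Bandwidth: Δω = ω₀/Q = 2026 rad/s; BW = Δω/(2π) = 322.5 Hz.

(a) f₀ = 232.2 Hz  (b) Q = 0.7198  (c) BW = 322.5 Hz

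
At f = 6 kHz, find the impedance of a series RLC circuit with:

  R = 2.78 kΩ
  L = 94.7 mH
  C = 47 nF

Step 1 — Angular frequency: ω = 2π·f = 2π·6000 = 3.77e+04 rad/s.
Step 2 — Component impedances:
  R: Z = R = 2780 Ω
  L: Z = jωL = j·3.77e+04·0.0947 = 0 + j3570 Ω
  C: Z = 1/(jωC) = -j/(ω·C) = 0 - j564.4 Ω
Step 3 — Series combination: Z_total = R + L + C = 2780 + j3006 Ω = 4094∠47.2° Ω.

Z = 2780 + j3006 Ω = 4094∠47.2° Ω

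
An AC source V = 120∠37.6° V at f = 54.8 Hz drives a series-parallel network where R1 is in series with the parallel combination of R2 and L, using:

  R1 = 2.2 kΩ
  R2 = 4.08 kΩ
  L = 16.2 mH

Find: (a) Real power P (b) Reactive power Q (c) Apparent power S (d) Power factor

Step 1 — Angular frequency: ω = 2π·f = 2π·54.8 = 344.3 rad/s.
Step 2 — Component impedances:
  R1: Z = R = 2200 Ω
  R2: Z = R = 4080 Ω
  L: Z = jωL = j·344.3·0.0162 = 0 + j5.578 Ω
Step 3 — Parallel branch: R2 || L = 1/(1/R2 + 1/L) = 0.007626 + j5.578 Ω.
Step 4 — Series with R1: Z_total = R1 + (R2 || L) = 2200 + j5.578 Ω = 2200∠0.1° Ω.
Step 5 — Source phasor: V = 120∠37.6° V = 95.07 + j73.22 V.
Step 6 — Current: I = V / Z = 0.0433 + j0.03317 A = 0.05455∠37.5° A.
Step 7 — Complex power: S = V·I* = 6.545 + j0.0166 VA.
Step 8 — Real power: P = Re(S) = 6.545 W.
Step 9 — Reactive power: Q = Im(S) = 0.0166 VAR.
Step 10 — Apparent power: |S| = 6.545 VA.
Step 11 — Power factor: PF = P/|S| = 1 (lagging).

(a) P = 6.545 W  (b) Q = 0.0166 VAR  (c) S = 6.545 VA  (d) PF = 1 (lagging)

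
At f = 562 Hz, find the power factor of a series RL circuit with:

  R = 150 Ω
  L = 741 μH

Step 1 — Angular frequency: ω = 2π·f = 2π·562 = 3531 rad/s.
Step 2 — Component impedances:
  R: Z = R = 150 Ω
  L: Z = jωL = j·3531·0.000741 = 0 + j2.617 Ω
Step 3 — Series combination: Z_total = R + L = 150 + j2.617 Ω = 150∠1.0° Ω.
Step 4 — Power factor: PF = cos(φ) = Re(Z)/|Z| = 150/150.023 = 0.9998.
Step 5 — Type: Im(Z) = 2.617 ⇒ lagging (phase φ = 1.0°).

PF = 0.9998 (lagging, φ = 1.0°)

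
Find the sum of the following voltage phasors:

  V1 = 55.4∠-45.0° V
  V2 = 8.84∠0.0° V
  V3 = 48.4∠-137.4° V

Step 1 — Convert each phasor to rectangular form:
  V1 = 55.4·(cos(-45.0°) + j·sin(-45.0°)) = 39.17 - j39.17 V
  V2 = 8.84·(cos(0.0°) + j·sin(0.0°)) = 8.84 V
  V3 = 48.4·(cos(-137.4°) + j·sin(-137.4°)) = -35.63 - j32.76 V
Step 2 — Sum components: V_total = 12.39 - j71.93 V.
Step 3 — Convert to polar: |V_total| = 72.99 V, ∠V_total = -80.2°.

V_total = 72.99∠-80.2° V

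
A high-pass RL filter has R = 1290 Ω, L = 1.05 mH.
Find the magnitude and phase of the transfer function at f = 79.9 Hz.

Step 1 — Angular frequency: ω = 2π·79.9 = 502 rad/s.
Step 2 — Transfer function: H(jω) = jωL/(R + jωL).
Step 3 — Numerator jωL = j·0.5271; denominator R + jωL = 1290 + j0.5271.
Step 4 — H = 1.67e-07 + j0.0004086.
Step 5 — Magnitude: |H| = 0.0004086 (-67.8 dB); phase: φ = 90.0°.

|H| = 0.0004086 (-67.8 dB), φ = 90.0°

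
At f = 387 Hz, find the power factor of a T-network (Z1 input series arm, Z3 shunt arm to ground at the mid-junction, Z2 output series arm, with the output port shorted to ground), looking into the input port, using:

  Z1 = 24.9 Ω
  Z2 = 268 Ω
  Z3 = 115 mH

Step 1 — Angular frequency: ω = 2π·f = 2π·387 = 2432 rad/s.
Step 2 — Component impedances:
  Z1: Z = R = 24.9 Ω
  Z2: Z = R = 268 Ω
  Z3: Z = jωL = j·2432·0.115 = 0 + j279.6 Ω
Step 3 — With the output port shorted to ground, the output series arm Z2 runs from the junction to ground; the shunt arm Z3 also runs from the junction to ground. They appear in parallel: Z3 || Z2 = 139.7 + j133.9 Ω.
Step 4 — Series with input arm Z1: Z_in = Z1 + (Z3 || Z2) = 164.6 + j133.9 Ω = 212.2∠39.1° Ω.
Step 5 — Power factor: PF = cos(φ) = Re(Z)/|Z| = 164.59/212.16 = 0.7758.
Step 6 — Type: Im(Z) = 133.9 ⇒ lagging (phase φ = 39.1°).

PF = 0.7758 (lagging, φ = 39.1°)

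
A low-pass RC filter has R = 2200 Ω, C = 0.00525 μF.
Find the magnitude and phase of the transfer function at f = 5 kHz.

Step 1 — Angular frequency: ω = 2π·5000 = 3.142e+04 rad/s.
Step 2 — Transfer function: H(jω) = 1/(1 + jωRC).
Step 3 — Denominator: 1 + jωRC = 1 + j·3.142e+04·2200·5.25e-09 = 1 + j0.3629.
Step 4 — H = 0.8837 - j0.3206.
Step 5 — Magnitude: |H| = 0.94 (-0.5 dB); phase: φ = -19.9°.

|H| = 0.94 (-0.5 dB), φ = -19.9°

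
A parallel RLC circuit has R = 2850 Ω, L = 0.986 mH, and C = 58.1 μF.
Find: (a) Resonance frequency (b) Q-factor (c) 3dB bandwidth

Step 1 — Resonance: ω₀ = 1/√(LC) = 1/√(0.000986·5.81e-05) = 4178 rad/s.
Step 2 — f₀ = ω₀/(2π) = 665 Hz.
Step 3 — Parallel Q: Q = R/(ω₀L) = 2850/(4178·0.000986) = 691.8.
Step 4 — Bandwidth: Δω = ω₀/Q = 6.039 rad/s; BW = Δω/(2π) = 0.9612 Hz.

(a) f₀ = 665 Hz  (b) Q = 691.8  (c) BW = 0.9612 Hz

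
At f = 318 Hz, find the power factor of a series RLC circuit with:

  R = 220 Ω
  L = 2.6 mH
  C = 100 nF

Step 1 — Angular frequency: ω = 2π·f = 2π·318 = 1998 rad/s.
Step 2 — Component impedances:
  R: Z = R = 220 Ω
  L: Z = jωL = j·1998·0.0026 = 0 + j5.195 Ω
  C: Z = 1/(jωC) = -j/(ω·C) = 0 - j5005 Ω
Step 3 — Series combination: Z_total = R + L + C = 220 - j5000 Ω = 5005∠-87.5° Ω.
Step 4 — Power factor: PF = cos(φ) = Re(Z)/|Z| = 220/5005 = 0.04396.
Step 5 — Type: Im(Z) = -5000 ⇒ leading (phase φ = -87.5°).

PF = 0.04396 (leading, φ = -87.5°)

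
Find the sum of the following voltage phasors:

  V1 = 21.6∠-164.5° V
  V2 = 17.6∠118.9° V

Step 1 — Convert each phasor to rectangular form:
  V1 = 21.6·(cos(-164.5°) + j·sin(-164.5°)) = -20.81 - j5.772 V
  V2 = 17.6·(cos(118.9°) + j·sin(118.9°)) = -8.506 + j15.41 V
Step 2 — Sum components: V_total = -29.32 + j9.636 V.
Step 3 — Convert to polar: |V_total| = 30.86 V, ∠V_total = 161.8°.

V_total = 30.86∠161.8° V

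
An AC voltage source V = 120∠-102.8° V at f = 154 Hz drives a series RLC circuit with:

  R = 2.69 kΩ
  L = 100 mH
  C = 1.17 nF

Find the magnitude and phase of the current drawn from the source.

Step 1 — Angular frequency: ω = 2π·f = 2π·154 = 967.6 rad/s.
Step 2 — Component impedances:
  R: Z = R = 2690 Ω
  L: Z = jωL = j·967.6·0.1 = 0 + j96.76 Ω
  C: Z = 1/(jωC) = -j/(ω·C) = 0 - j8.833e+05 Ω
Step 3 — Series combination: Z_total = R + L + C = 2690 - j8.832e+05 Ω = 8.832e+05∠-89.8° Ω.
Step 4 — Source phasor: V = 120∠-102.8° V = -26.59 - j117 V.
Step 5 — Ohm's law: I = V / Z_total = (-26.59 - j117) / (2690 - j8.832e+05) = 0.0001324 - j3.05e-05 A.
Step 6 — Convert to polar: |I| = 0.0001359 A, ∠I = -13.0°.

I = 0.0001359∠-13.0° A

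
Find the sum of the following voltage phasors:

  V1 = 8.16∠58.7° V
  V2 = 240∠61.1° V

Step 1 — Convert each phasor to rectangular form:
  V1 = 8.16·(cos(58.7°) + j·sin(58.7°)) = 4.239 + j6.972 V
  V2 = 240·(cos(61.1°) + j·sin(61.1°)) = 116 + j210.1 V
Step 2 — Sum components: V_total = 120.2 + j217.1 V.
Step 3 — Convert to polar: |V_total| = 248.2 V, ∠V_total = 61.0°.

V_total = 248.2∠61.0° V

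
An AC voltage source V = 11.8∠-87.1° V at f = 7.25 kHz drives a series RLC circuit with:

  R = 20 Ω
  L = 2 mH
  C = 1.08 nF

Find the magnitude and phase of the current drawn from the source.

Step 1 — Angular frequency: ω = 2π·f = 2π·7250 = 4.555e+04 rad/s.
Step 2 — Component impedances:
  R: Z = R = 20 Ω
  L: Z = jωL = j·4.555e+04·0.002 = 0 + j91.11 Ω
  C: Z = 1/(jωC) = -j/(ω·C) = 0 - j2.033e+04 Ω
Step 3 — Series combination: Z_total = R + L + C = 20 - j2.024e+04 Ω = 2.024e+04∠-89.9° Ω.
Step 4 — Source phasor: V = 11.8∠-87.1° V = 0.597 - j11.78 V.
Step 5 — Ohm's law: I = V / Z_total = (0.597 - j11.78) / (20 - j2.024e+04) = 0.0005824 + j2.893e-05 A.
Step 6 — Convert to polar: |I| = 0.0005831 A, ∠I = 2.8°.

I = 0.0005831∠2.8° A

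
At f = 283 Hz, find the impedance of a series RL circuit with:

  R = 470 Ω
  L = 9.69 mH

Step 1 — Angular frequency: ω = 2π·f = 2π·283 = 1778 rad/s.
Step 2 — Component impedances:
  R: Z = R = 470 Ω
  L: Z = jωL = j·1778·0.00969 = 0 + j17.23 Ω
Step 3 — Series combination: Z_total = R + L = 470 + j17.23 Ω = 470.3∠2.1° Ω.

Z = 470 + j17.23 Ω = 470.3∠2.1° Ω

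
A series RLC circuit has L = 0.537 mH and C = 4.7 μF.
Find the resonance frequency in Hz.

Step 1 — Resonance condition Im(Z)=0 gives ω₀ = 1/√(LC).
Step 2 — ω₀ = 1/√(0.000537·4.7e-06) = 1.991e+04 rad/s.
Step 3 — f₀ = ω₀/(2π) = 3168 Hz.

f₀ = 3168 Hz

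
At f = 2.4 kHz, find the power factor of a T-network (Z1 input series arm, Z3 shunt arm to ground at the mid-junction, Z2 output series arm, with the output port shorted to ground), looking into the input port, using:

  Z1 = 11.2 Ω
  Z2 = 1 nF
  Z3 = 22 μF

Step 1 — Angular frequency: ω = 2π·f = 2π·2400 = 1.508e+04 rad/s.
Step 2 — Component impedances:
  Z1: Z = R = 11.2 Ω
  Z2: Z = 1/(jωC) = -j/(ω·C) = 0 - j6.631e+04 Ω
  Z3: Z = 1/(jωC) = -j/(ω·C) = 0 - j3.014 Ω
Step 3 — With the output port shorted to ground, the output series arm Z2 runs from the junction to ground; the shunt arm Z3 also runs from the junction to ground. They appear in parallel: Z3 || Z2 = 0 - j3.014 Ω.
Step 4 — Series with input arm Z1: Z_in = Z1 + (Z3 || Z2) = 11.2 - j3.014 Ω = 11.6∠-15.1° Ω.
Step 5 — Power factor: PF = cos(φ) = Re(Z)/|Z| = 11.2/11.5985 = 0.9656.
Step 6 — Type: Im(Z) = -3.014 ⇒ leading (phase φ = -15.1°).

PF = 0.9656 (leading, φ = -15.1°)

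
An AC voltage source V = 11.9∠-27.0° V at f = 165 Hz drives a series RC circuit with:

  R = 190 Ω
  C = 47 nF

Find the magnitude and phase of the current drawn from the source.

Step 1 — Angular frequency: ω = 2π·f = 2π·165 = 1037 rad/s.
Step 2 — Component impedances:
  R: Z = R = 190 Ω
  C: Z = 1/(jωC) = -j/(ω·C) = 0 - j2.052e+04 Ω
Step 3 — Series combination: Z_total = R + C = 190 - j2.052e+04 Ω = 2.052e+04∠-89.5° Ω.
Step 4 — Source phasor: V = 11.9∠-27.0° V = 10.6 - j5.402 V.
Step 5 — Ohm's law: I = V / Z_total = (10.6 - j5.402) / (190 - j2.052e+04) = 0.000268 + j0.0005142 A.
Step 6 — Convert to polar: |I| = 0.0005798 A, ∠I = 62.5°.

I = 0.0005798∠62.5° A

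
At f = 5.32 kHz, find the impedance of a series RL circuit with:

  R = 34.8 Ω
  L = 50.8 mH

Step 1 — Angular frequency: ω = 2π·f = 2π·5320 = 3.343e+04 rad/s.
Step 2 — Component impedances:
  R: Z = R = 34.8 Ω
  L: Z = jωL = j·3.343e+04·0.0508 = 0 + j1698 Ω
Step 3 — Series combination: Z_total = R + L = 34.8 + j1698 Ω = 1698∠88.8° Ω.

Z = 34.8 + j1698 Ω = 1698∠88.8° Ω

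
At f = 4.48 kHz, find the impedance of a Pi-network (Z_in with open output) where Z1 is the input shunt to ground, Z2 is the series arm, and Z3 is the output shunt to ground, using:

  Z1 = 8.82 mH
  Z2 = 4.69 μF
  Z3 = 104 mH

Step 1 — Angular frequency: ω = 2π·f = 2π·4480 = 2.815e+04 rad/s.
Step 2 — Component impedances:
  Z1: Z = jωL = j·2.815e+04·0.00882 = 0 + j248.3 Ω
  Z2: Z = 1/(jωC) = -j/(ω·C) = 0 - j7.575 Ω
  Z3: Z = jωL = j·2.815e+04·0.104 = 0 + j2927 Ω
Step 3 — With open output, the series arm Z2 and the output shunt Z3 appear in series to ground: Z2 + Z3 = 0 + j2920 Ω.
Step 4 — Parallel with input shunt Z1: Z_in = Z1 || (Z2 + Z3) = 0 + j228.8 Ω = 228.8∠90.0° Ω.

Z = 0 + j228.8 Ω = 228.8∠90.0° Ω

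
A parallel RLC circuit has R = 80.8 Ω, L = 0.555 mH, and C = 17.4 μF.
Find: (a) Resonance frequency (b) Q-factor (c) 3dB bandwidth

Step 1 — Resonance: ω₀ = 1/√(LC) = 1/√(0.000555·1.74e-05) = 1.018e+04 rad/s.
Step 2 — f₀ = ω₀/(2π) = 1620 Hz.
Step 3 — Parallel Q: Q = R/(ω₀L) = 80.8/(1.018e+04·0.000555) = 14.31.
Step 4 — Bandwidth: Δω = ω₀/Q = 711.3 rad/s; BW = Δω/(2π) = 113.2 Hz.

(a) f₀ = 1620 Hz  (b) Q = 14.31  (c) BW = 113.2 Hz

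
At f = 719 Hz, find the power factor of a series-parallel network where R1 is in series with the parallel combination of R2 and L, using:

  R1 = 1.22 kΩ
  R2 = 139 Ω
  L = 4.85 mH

Step 1 — Angular frequency: ω = 2π·f = 2π·719 = 4518 rad/s.
Step 2 — Component impedances:
  R1: Z = R = 1220 Ω
  R2: Z = R = 139 Ω
  L: Z = jωL = j·4518·0.00485 = 0 + j21.91 Ω
Step 3 — Parallel branch: R2 || L = 1/(1/R2 + 1/L) = 3.37 + j21.38 Ω.
Step 4 — Series with R1: Z_total = R1 + (R2 || L) = 1223 + j21.38 Ω = 1224∠1.0° Ω.
Step 5 — Power factor: PF = cos(φ) = Re(Z)/|Z| = 1223.4/1223.6 = 0.9998.
Step 6 — Type: Im(Z) = 21.38 ⇒ lagging (phase φ = 1.0°).

PF = 0.9998 (lagging, φ = 1.0°)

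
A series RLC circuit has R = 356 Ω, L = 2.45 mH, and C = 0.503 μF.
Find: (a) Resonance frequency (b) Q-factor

Step 1 — Resonance condition Im(Z)=0 gives ω₀ = 1/√(LC).
Step 2 — ω₀ = 1/√(0.00245·5.03e-07) = 2.849e+04 rad/s.
Step 3 — f₀ = ω₀/(2π) = 4534 Hz.
Step 4 — Series Q: Q = ω₀L/R = 2.849e+04·0.00245/356 = 0.196.

(a) f₀ = 4534 Hz  (b) Q = 0.196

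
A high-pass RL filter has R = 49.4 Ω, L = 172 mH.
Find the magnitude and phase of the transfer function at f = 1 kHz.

Step 1 — Angular frequency: ω = 2π·1000 = 6283 rad/s.
Step 2 — Transfer function: H(jω) = jωL/(R + jωL).
Step 3 — Numerator jωL = j·1081; denominator R + jωL = 49.4 + j1081.
Step 4 — H = 0.9979 + j0.04562.
Step 5 — Magnitude: |H| = 0.999 (-0.0 dB); phase: φ = 2.6°.

|H| = 0.999 (-0.0 dB), φ = 2.6°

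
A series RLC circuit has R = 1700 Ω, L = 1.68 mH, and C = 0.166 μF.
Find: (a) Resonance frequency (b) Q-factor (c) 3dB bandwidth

Step 1 — Resonance: ω₀ = 1/√(LC) = 1/√(0.00168·1.66e-07) = 5.988e+04 rad/s.
Step 2 — f₀ = ω₀/(2π) = 9530 Hz.
Step 3 — Series Q: Q = ω₀L/R = 5.988e+04·0.00168/1700 = 0.05918.
Step 4 — Bandwidth: Δω = ω₀/Q = 1.012e+06 rad/s; BW = Δω/(2π) = 1.61e+05 Hz.

(a) f₀ = 9530 Hz  (b) Q = 0.05918  (c) BW = 1.61e+05 Hz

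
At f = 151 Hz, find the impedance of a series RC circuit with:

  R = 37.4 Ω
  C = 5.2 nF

Step 1 — Angular frequency: ω = 2π·f = 2π·151 = 948.8 rad/s.
Step 2 — Component impedances:
  R: Z = R = 37.4 Ω
  C: Z = 1/(jωC) = -j/(ω·C) = 0 - j2.027e+05 Ω
Step 3 — Series combination: Z_total = R + C = 37.4 - j2.027e+05 Ω = 2.027e+05∠-90.0° Ω.

Z = 37.4 - j2.027e+05 Ω = 2.027e+05∠-90.0° Ω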